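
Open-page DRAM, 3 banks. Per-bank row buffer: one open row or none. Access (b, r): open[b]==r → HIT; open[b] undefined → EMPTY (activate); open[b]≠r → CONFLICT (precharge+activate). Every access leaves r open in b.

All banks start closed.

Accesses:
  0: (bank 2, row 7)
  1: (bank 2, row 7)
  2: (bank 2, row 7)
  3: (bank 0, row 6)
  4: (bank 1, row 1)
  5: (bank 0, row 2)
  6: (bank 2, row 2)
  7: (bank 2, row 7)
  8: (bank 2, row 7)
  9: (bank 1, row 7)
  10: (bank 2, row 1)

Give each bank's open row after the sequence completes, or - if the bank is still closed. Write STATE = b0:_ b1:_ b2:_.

STATE = b0:2 b1:7 b2:1

#0 (2,7) E
#1 (2,7) H  (was 7)
#2 (2,7) H  (was 7)
#3 (0,6) E
#4 (1,1) E
#5 (0,2) C  (was 6)
#6 (2,2) C  (was 7)
#7 (2,7) C  (was 2)
#8 (2,7) H  (was 7)
#9 (1,7) C  (was 1)
#10 (2,1) C  (was 7)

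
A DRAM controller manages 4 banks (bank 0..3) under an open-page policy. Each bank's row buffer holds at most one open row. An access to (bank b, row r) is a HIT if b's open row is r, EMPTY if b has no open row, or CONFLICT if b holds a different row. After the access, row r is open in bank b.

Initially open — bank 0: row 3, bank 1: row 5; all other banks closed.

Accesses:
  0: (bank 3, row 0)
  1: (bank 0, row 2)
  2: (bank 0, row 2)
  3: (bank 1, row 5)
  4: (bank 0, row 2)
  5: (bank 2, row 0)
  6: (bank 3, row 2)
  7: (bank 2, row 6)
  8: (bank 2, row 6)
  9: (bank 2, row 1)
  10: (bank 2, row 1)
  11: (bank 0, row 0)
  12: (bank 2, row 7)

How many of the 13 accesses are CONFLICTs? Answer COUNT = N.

0: bank 3 row 0 — prev None → EMPTY
1: bank 0 row 2 — prev 3 → CONFLICT
2: bank 0 row 2 — prev 2 → HIT
3: bank 1 row 5 — prev 5 → HIT
4: bank 0 row 2 — prev 2 → HIT
5: bank 2 row 0 — prev None → EMPTY
6: bank 3 row 2 — prev 0 → CONFLICT
7: bank 2 row 6 — prev 0 → CONFLICT
8: bank 2 row 6 — prev 6 → HIT
9: bank 2 row 1 — prev 6 → CONFLICT
10: bank 2 row 1 — prev 1 → HIT
11: bank 0 row 0 — prev 2 → CONFLICT
12: bank 2 row 7 — prev 1 → CONFLICT

COUNT = 6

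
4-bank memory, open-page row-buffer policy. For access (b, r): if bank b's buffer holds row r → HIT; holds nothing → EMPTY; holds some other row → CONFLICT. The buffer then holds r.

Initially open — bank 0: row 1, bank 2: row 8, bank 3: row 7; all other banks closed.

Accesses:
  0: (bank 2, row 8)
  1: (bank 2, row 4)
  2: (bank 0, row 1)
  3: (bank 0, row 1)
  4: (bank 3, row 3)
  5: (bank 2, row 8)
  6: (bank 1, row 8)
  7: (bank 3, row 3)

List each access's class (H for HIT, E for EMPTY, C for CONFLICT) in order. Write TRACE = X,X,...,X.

  [0] b2 r8: had r8 ⇒ H
  [1] b2 r4: had r8 ⇒ C
  [2] b0 r1: had r1 ⇒ H
  [3] b0 r1: had r1 ⇒ H
  [4] b3 r3: had r7 ⇒ C
  [5] b2 r8: had r4 ⇒ C
  [6] b1 r8: no row ⇒ E
  [7] b3 r3: had r3 ⇒ H

TRACE = H,C,H,H,C,C,E,H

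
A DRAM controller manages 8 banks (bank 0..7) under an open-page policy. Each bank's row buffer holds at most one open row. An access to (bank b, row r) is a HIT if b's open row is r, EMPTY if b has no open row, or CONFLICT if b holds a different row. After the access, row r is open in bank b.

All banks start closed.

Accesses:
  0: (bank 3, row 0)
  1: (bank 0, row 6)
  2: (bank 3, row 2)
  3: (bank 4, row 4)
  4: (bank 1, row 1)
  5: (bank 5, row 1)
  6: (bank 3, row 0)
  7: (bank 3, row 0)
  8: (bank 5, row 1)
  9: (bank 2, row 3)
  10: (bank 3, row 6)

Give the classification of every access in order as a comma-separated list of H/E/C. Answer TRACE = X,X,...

TRACE = E,E,C,E,E,E,C,H,H,E,C

  [0] b3 r0: no row ⇒ E
  [1] b0 r6: no row ⇒ E
  [2] b3 r2: had r0 ⇒ C
  [3] b4 r4: no row ⇒ E
  [4] b1 r1: no row ⇒ E
  [5] b5 r1: no row ⇒ E
  [6] b3 r0: had r2 ⇒ C
  [7] b3 r0: had r0 ⇒ H
  [8] b5 r1: had r1 ⇒ H
  [9] b2 r3: no row ⇒ E
  [10] b3 r6: had r0 ⇒ C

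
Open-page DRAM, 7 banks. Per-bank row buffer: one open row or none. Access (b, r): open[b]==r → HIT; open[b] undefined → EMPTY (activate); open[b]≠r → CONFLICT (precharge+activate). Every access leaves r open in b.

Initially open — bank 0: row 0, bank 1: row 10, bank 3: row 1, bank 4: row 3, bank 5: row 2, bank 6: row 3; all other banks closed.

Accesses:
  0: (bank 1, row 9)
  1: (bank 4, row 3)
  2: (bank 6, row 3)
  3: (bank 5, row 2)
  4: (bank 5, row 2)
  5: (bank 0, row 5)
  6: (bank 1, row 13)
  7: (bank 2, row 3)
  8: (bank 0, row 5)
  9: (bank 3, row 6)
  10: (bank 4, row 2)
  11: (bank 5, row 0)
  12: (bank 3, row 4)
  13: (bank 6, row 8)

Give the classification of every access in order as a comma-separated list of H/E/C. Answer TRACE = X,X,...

step 0: bank1 10->9 [CONFLICT]
step 1: bank4 3->3 [HIT]
step 2: bank6 3->3 [HIT]
step 3: bank5 2->2 [HIT]
step 4: bank5 2->2 [HIT]
step 5: bank0 0->5 [CONFLICT]
step 6: bank1 9->13 [CONFLICT]
step 7: bank2 None->3 [EMPTY]
step 8: bank0 5->5 [HIT]
step 9: bank3 1->6 [CONFLICT]
step 10: bank4 3->2 [CONFLICT]
step 11: bank5 2->0 [CONFLICT]
step 12: bank3 6->4 [CONFLICT]
step 13: bank6 3->8 [CONFLICT]

TRACE = C,H,H,H,H,C,C,E,H,C,C,C,C,C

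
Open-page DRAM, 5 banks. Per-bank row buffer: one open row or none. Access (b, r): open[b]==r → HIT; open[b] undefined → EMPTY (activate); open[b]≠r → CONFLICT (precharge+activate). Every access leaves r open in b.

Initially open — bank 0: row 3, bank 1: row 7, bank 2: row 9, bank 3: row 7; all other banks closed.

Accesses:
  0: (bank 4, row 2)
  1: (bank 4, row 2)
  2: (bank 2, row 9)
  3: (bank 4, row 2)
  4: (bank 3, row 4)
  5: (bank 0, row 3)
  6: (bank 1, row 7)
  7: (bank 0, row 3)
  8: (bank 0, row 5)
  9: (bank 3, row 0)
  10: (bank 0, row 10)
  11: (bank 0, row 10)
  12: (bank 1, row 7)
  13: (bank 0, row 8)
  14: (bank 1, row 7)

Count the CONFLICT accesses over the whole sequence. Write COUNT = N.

COUNT = 5

#0 (4,2) E
#1 (4,2) H  (was 2)
#2 (2,9) H  (was 9)
#3 (4,2) H  (was 2)
#4 (3,4) C  (was 7)
#5 (0,3) H  (was 3)
#6 (1,7) H  (was 7)
#7 (0,3) H  (was 3)
#8 (0,5) C  (was 3)
#9 (3,0) C  (was 4)
#10 (0,10) C  (was 5)
#11 (0,10) H  (was 10)
#12 (1,7) H  (was 7)
#13 (0,8) C  (was 10)
#14 (1,7) H  (was 7)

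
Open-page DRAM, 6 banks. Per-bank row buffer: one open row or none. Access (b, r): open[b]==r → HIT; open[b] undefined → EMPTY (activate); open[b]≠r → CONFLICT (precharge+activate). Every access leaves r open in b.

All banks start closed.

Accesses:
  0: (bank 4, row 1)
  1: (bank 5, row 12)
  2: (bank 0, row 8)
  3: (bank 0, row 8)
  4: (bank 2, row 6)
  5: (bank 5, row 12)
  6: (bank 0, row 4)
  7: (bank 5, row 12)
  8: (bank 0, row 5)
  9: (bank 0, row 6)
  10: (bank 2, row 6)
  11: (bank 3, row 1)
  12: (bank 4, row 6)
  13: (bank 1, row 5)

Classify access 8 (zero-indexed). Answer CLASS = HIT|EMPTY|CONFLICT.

0: bank 4 row 1 — prev None → EMPTY
1: bank 5 row 12 — prev None → EMPTY
2: bank 0 row 8 — prev None → EMPTY
3: bank 0 row 8 — prev 8 → HIT
4: bank 2 row 6 — prev None → EMPTY
5: bank 5 row 12 — prev 12 → HIT
6: bank 0 row 4 — prev 8 → CONFLICT
7: bank 5 row 12 — prev 12 → HIT
8: bank 0 row 5 — prev 4 → CONFLICT
9: bank 0 row 6 — prev 5 → CONFLICT
10: bank 2 row 6 — prev 6 → HIT
11: bank 3 row 1 — prev None → EMPTY
12: bank 4 row 6 — prev 1 → CONFLICT
13: bank 1 row 5 — prev None → EMPTY

CLASS = CONFLICT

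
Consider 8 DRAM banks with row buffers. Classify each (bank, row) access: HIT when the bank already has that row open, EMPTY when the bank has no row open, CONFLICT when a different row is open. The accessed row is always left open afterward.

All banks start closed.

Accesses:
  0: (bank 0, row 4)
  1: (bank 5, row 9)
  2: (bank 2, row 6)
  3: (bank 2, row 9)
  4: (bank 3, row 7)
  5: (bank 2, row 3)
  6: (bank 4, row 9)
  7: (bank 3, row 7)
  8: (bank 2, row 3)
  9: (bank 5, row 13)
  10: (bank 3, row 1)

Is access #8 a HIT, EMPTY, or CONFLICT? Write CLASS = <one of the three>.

CLASS = HIT

#0 (0,4) E
#1 (5,9) E
#2 (2,6) E
#3 (2,9) C  (was 6)
#4 (3,7) E
#5 (2,3) C  (was 9)
#6 (4,9) E
#7 (3,7) H  (was 7)
#8 (2,3) H  (was 3)
#9 (5,13) C  (was 9)
#10 (3,1) C  (was 7)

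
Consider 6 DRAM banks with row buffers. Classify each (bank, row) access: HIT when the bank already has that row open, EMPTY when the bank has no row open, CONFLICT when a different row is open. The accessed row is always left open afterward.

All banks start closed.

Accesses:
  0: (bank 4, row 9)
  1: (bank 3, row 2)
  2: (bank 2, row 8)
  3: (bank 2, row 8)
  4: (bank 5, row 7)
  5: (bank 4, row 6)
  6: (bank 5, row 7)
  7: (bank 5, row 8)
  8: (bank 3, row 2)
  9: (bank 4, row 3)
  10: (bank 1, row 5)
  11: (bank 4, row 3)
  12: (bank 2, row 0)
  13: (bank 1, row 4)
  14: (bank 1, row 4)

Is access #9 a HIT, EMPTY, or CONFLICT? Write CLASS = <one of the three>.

#0 (4,9) E
#1 (3,2) E
#2 (2,8) E
#3 (2,8) H  (was 8)
#4 (5,7) E
#5 (4,6) C  (was 9)
#6 (5,7) H  (was 7)
#7 (5,8) C  (was 7)
#8 (3,2) H  (was 2)
#9 (4,3) C  (was 6)
#10 (1,5) E
#11 (4,3) H  (was 3)
#12 (2,0) C  (was 8)
#13 (1,4) C  (was 5)
#14 (1,4) H  (was 4)

CLASS = CONFLICT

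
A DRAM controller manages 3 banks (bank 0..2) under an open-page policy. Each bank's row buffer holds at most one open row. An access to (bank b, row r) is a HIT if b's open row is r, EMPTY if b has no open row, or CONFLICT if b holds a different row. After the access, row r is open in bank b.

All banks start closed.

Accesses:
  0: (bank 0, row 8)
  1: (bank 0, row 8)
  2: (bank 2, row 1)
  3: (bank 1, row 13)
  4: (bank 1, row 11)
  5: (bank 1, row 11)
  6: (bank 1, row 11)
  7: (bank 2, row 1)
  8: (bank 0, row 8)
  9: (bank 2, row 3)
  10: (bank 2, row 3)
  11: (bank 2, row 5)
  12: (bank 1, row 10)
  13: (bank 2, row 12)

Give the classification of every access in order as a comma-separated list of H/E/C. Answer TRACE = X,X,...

TRACE = E,H,E,E,C,H,H,H,H,C,H,C,C,C

  [0] b0 r8: no row ⇒ E
  [1] b0 r8: had r8 ⇒ H
  [2] b2 r1: no row ⇒ E
  [3] b1 r13: no row ⇒ E
  [4] b1 r11: had r13 ⇒ C
  [5] b1 r11: had r11 ⇒ H
  [6] b1 r11: had r11 ⇒ H
  [7] b2 r1: had r1 ⇒ H
  [8] b0 r8: had r8 ⇒ H
  [9] b2 r3: had r1 ⇒ C
  [10] b2 r3: had r3 ⇒ H
  [11] b2 r5: had r3 ⇒ C
  [12] b1 r10: had r11 ⇒ C
  [13] b2 r12: had r5 ⇒ C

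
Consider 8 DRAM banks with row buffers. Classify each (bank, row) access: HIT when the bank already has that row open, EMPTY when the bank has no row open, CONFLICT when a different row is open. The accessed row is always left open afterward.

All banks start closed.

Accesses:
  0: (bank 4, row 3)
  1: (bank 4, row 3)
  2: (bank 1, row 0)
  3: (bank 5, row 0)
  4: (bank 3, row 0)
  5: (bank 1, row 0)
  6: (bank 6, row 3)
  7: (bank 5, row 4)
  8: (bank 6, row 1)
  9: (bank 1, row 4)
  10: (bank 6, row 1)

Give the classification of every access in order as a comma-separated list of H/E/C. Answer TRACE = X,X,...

0: bank 4 row 3 — prev None → EMPTY
1: bank 4 row 3 — prev 3 → HIT
2: bank 1 row 0 — prev None → EMPTY
3: bank 5 row 0 — prev None → EMPTY
4: bank 3 row 0 — prev None → EMPTY
5: bank 1 row 0 — prev 0 → HIT
6: bank 6 row 3 — prev None → EMPTY
7: bank 5 row 4 — prev 0 → CONFLICT
8: bank 6 row 1 — prev 3 → CONFLICT
9: bank 1 row 4 — prev 0 → CONFLICT
10: bank 6 row 1 — prev 1 → HIT

TRACE = E,H,E,E,E,H,E,C,C,C,H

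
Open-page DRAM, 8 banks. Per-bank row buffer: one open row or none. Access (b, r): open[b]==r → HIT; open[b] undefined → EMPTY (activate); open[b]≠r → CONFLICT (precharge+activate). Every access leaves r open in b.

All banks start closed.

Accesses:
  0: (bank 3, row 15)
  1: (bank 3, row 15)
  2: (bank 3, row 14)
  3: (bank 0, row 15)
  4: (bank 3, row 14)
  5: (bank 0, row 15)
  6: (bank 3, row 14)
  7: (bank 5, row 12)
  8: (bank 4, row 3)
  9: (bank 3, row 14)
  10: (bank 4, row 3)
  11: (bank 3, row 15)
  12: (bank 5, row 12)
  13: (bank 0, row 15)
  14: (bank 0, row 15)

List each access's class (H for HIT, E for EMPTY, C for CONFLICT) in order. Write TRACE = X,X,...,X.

TRACE = E,H,C,E,H,H,H,E,E,H,H,C,H,H,H

step 0: bank3 None->15 [EMPTY]
step 1: bank3 15->15 [HIT]
step 2: bank3 15->14 [CONFLICT]
step 3: bank0 None->15 [EMPTY]
step 4: bank3 14->14 [HIT]
step 5: bank0 15->15 [HIT]
step 6: bank3 14->14 [HIT]
step 7: bank5 None->12 [EMPTY]
step 8: bank4 None->3 [EMPTY]
step 9: bank3 14->14 [HIT]
step 10: bank4 3->3 [HIT]
step 11: bank3 14->15 [CONFLICT]
step 12: bank5 12->12 [HIT]
step 13: bank0 15->15 [HIT]
step 14: bank0 15->15 [HIT]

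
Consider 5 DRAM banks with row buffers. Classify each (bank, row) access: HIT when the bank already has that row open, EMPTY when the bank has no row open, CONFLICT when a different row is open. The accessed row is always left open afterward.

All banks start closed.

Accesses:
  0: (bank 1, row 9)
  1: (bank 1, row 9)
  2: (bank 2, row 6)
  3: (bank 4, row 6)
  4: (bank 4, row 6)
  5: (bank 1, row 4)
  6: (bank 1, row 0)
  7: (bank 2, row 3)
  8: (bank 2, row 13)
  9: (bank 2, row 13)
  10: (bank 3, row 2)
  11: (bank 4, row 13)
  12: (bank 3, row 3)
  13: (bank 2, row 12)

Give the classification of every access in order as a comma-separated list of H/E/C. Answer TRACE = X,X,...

TRACE = E,H,E,E,H,C,C,C,C,H,E,C,C,C

0: bank 1 row 9 — prev None → EMPTY
1: bank 1 row 9 — prev 9 → HIT
2: bank 2 row 6 — prev None → EMPTY
3: bank 4 row 6 — prev None → EMPTY
4: bank 4 row 6 — prev 6 → HIT
5: bank 1 row 4 — prev 9 → CONFLICT
6: bank 1 row 0 — prev 4 → CONFLICT
7: bank 2 row 3 — prev 6 → CONFLICT
8: bank 2 row 13 — prev 3 → CONFLICT
9: bank 2 row 13 — prev 13 → HIT
10: bank 3 row 2 — prev None → EMPTY
11: bank 4 row 13 — prev 6 → CONFLICT
12: bank 3 row 3 — prev 2 → CONFLICT
13: bank 2 row 12 — prev 13 → CONFLICT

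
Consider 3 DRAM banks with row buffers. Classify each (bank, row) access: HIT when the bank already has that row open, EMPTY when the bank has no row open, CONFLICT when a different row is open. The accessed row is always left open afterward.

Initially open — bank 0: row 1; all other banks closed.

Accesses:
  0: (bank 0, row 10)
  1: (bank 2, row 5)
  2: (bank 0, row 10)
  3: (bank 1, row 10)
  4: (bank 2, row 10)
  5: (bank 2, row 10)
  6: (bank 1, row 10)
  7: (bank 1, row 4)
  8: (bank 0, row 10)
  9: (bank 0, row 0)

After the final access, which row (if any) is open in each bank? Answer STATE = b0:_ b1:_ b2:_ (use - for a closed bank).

step 0: bank0 1->10 [CONFLICT]
step 1: bank2 None->5 [EMPTY]
step 2: bank0 10->10 [HIT]
step 3: bank1 None->10 [EMPTY]
step 4: bank2 5->10 [CONFLICT]
step 5: bank2 10->10 [HIT]
step 6: bank1 10->10 [HIT]
step 7: bank1 10->4 [CONFLICT]
step 8: bank0 10->10 [HIT]
step 9: bank0 10->0 [CONFLICT]

STATE = b0:0 b1:4 b2:10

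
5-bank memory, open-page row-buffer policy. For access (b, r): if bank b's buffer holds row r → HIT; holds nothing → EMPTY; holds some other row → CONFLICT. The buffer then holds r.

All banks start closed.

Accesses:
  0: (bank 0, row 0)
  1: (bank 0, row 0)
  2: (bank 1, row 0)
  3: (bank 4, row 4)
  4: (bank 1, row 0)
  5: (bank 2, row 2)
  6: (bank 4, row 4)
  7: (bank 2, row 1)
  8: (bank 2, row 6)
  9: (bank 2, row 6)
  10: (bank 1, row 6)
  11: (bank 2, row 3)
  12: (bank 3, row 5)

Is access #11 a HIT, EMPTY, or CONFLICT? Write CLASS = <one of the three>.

CLASS = CONFLICT

step 0: bank0 None->0 [EMPTY]
step 1: bank0 0->0 [HIT]
step 2: bank1 None->0 [EMPTY]
step 3: bank4 None->4 [EMPTY]
step 4: bank1 0->0 [HIT]
step 5: bank2 None->2 [EMPTY]
step 6: bank4 4->4 [HIT]
step 7: bank2 2->1 [CONFLICT]
step 8: bank2 1->6 [CONFLICT]
step 9: bank2 6->6 [HIT]
step 10: bank1 0->6 [CONFLICT]
step 11: bank2 6->3 [CONFLICT]
step 12: bank3 None->5 [EMPTY]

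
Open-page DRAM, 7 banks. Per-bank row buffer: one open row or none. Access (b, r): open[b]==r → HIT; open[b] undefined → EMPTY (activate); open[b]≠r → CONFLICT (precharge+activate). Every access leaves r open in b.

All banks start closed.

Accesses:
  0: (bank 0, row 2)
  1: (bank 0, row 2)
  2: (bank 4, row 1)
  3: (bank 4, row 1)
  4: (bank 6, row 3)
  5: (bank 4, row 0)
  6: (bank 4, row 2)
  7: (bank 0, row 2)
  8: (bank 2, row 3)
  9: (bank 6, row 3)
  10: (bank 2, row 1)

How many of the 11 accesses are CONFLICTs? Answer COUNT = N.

step 0: bank0 None->2 [EMPTY]
step 1: bank0 2->2 [HIT]
step 2: bank4 None->1 [EMPTY]
step 3: bank4 1->1 [HIT]
step 4: bank6 None->3 [EMPTY]
step 5: bank4 1->0 [CONFLICT]
step 6: bank4 0->2 [CONFLICT]
step 7: bank0 2->2 [HIT]
step 8: bank2 None->3 [EMPTY]
step 9: bank6 3->3 [HIT]
step 10: bank2 3->1 [CONFLICT]

COUNT = 3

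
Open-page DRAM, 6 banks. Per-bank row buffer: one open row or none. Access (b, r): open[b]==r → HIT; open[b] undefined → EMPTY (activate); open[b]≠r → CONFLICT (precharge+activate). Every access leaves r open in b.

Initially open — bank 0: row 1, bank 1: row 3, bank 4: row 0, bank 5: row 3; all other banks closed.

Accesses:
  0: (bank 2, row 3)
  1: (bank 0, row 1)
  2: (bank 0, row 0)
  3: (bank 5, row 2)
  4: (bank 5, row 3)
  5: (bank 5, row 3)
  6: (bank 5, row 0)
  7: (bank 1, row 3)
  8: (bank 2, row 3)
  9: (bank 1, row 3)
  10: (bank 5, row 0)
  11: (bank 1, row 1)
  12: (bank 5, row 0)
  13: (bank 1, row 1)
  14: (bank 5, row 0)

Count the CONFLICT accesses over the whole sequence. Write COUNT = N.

COUNT = 5

0: bank 2 row 3 — prev None → EMPTY
1: bank 0 row 1 — prev 1 → HIT
2: bank 0 row 0 — prev 1 → CONFLICT
3: bank 5 row 2 — prev 3 → CONFLICT
4: bank 5 row 3 — prev 2 → CONFLICT
5: bank 5 row 3 — prev 3 → HIT
6: bank 5 row 0 — prev 3 → CONFLICT
7: bank 1 row 3 — prev 3 → HIT
8: bank 2 row 3 — prev 3 → HIT
9: bank 1 row 3 — prev 3 → HIT
10: bank 5 row 0 — prev 0 → HIT
11: bank 1 row 1 — prev 3 → CONFLICT
12: bank 5 row 0 — prev 0 → HIT
13: bank 1 row 1 — prev 1 → HIT
14: bank 5 row 0 — prev 0 → HIT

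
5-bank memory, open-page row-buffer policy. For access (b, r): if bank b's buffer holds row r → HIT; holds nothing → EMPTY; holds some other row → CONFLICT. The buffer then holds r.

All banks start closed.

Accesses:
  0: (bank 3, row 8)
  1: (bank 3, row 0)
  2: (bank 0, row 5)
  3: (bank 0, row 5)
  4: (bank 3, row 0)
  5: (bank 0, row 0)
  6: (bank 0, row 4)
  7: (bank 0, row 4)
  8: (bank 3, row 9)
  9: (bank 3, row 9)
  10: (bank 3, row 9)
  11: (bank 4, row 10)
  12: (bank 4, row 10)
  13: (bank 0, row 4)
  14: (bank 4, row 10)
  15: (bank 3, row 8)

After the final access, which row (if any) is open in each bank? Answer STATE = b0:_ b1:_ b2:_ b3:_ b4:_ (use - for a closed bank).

STATE = b0:4 b1:- b2:- b3:8 b4:10

step 0: bank3 None->8 [EMPTY]
step 1: bank3 8->0 [CONFLICT]
step 2: bank0 None->5 [EMPTY]
step 3: bank0 5->5 [HIT]
step 4: bank3 0->0 [HIT]
step 5: bank0 5->0 [CONFLICT]
step 6: bank0 0->4 [CONFLICT]
step 7: bank0 4->4 [HIT]
step 8: bank3 0->9 [CONFLICT]
step 9: bank3 9->9 [HIT]
step 10: bank3 9->9 [HIT]
step 11: bank4 None->10 [EMPTY]
step 12: bank4 10->10 [HIT]
step 13: bank0 4->4 [HIT]
step 14: bank4 10->10 [HIT]
step 15: bank3 9->8 [CONFLICT]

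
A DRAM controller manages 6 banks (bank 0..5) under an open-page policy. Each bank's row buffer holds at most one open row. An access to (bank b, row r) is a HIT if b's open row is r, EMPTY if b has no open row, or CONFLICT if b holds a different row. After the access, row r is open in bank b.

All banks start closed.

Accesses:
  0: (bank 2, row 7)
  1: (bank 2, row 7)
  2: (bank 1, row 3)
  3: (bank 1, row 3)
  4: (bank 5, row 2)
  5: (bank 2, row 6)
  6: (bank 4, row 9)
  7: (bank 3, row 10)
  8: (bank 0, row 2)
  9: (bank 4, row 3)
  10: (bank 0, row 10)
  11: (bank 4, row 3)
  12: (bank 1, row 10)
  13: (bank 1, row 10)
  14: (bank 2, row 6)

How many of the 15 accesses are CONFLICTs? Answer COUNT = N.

COUNT = 4

0: bank 2 row 7 — prev None → EMPTY
1: bank 2 row 7 — prev 7 → HIT
2: bank 1 row 3 — prev None → EMPTY
3: bank 1 row 3 — prev 3 → HIT
4: bank 5 row 2 — prev None → EMPTY
5: bank 2 row 6 — prev 7 → CONFLICT
6: bank 4 row 9 — prev None → EMPTY
7: bank 3 row 10 — prev None → EMPTY
8: bank 0 row 2 — prev None → EMPTY
9: bank 4 row 3 — prev 9 → CONFLICT
10: bank 0 row 10 — prev 2 → CONFLICT
11: bank 4 row 3 — prev 3 → HIT
12: bank 1 row 10 — prev 3 → CONFLICT
13: bank 1 row 10 — prev 10 → HIT
14: bank 2 row 6 — prev 6 → HIT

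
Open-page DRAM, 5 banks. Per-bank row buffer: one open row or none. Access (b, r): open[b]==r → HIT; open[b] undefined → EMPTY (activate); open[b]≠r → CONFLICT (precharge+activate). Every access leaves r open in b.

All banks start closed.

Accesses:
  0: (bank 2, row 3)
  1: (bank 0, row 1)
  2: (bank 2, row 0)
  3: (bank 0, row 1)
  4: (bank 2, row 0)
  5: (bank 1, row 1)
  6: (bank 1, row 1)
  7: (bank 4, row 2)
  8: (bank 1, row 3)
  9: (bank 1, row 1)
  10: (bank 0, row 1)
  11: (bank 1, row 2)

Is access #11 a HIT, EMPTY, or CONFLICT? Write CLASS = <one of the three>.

step 0: bank2 None->3 [EMPTY]
step 1: bank0 None->1 [EMPTY]
step 2: bank2 3->0 [CONFLICT]
step 3: bank0 1->1 [HIT]
step 4: bank2 0->0 [HIT]
step 5: bank1 None->1 [EMPTY]
step 6: bank1 1->1 [HIT]
step 7: bank4 None->2 [EMPTY]
step 8: bank1 1->3 [CONFLICT]
step 9: bank1 3->1 [CONFLICT]
step 10: bank0 1->1 [HIT]
step 11: bank1 1->2 [CONFLICT]

CLASS = CONFLICT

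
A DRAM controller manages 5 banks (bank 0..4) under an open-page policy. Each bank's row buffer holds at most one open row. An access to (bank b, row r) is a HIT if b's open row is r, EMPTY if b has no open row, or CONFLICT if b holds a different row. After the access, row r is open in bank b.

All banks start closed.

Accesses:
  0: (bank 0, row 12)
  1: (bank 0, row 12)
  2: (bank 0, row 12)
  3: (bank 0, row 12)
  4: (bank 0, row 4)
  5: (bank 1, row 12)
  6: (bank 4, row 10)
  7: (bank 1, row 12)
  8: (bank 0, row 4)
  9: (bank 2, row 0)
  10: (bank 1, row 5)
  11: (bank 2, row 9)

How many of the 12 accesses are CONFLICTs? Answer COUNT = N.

COUNT = 3

#0 (0,12) E
#1 (0,12) H  (was 12)
#2 (0,12) H  (was 12)
#3 (0,12) H  (was 12)
#4 (0,4) C  (was 12)
#5 (1,12) E
#6 (4,10) E
#7 (1,12) H  (was 12)
#8 (0,4) H  (was 4)
#9 (2,0) E
#10 (1,5) C  (was 12)
#11 (2,9) C  (was 0)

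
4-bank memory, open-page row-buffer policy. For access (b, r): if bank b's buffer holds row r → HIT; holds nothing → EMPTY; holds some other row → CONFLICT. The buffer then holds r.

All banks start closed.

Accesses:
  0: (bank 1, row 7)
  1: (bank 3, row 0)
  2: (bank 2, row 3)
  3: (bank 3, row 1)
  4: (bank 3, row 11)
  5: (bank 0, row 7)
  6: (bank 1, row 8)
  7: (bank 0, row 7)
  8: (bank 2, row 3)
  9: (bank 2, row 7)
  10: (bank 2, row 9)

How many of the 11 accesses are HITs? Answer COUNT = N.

COUNT = 2

step 0: bank1 None->7 [EMPTY]
step 1: bank3 None->0 [EMPTY]
step 2: bank2 None->3 [EMPTY]
step 3: bank3 0->1 [CONFLICT]
step 4: bank3 1->11 [CONFLICT]
step 5: bank0 None->7 [EMPTY]
step 6: bank1 7->8 [CONFLICT]
step 7: bank0 7->7 [HIT]
step 8: bank2 3->3 [HIT]
step 9: bank2 3->7 [CONFLICT]
step 10: bank2 7->9 [CONFLICT]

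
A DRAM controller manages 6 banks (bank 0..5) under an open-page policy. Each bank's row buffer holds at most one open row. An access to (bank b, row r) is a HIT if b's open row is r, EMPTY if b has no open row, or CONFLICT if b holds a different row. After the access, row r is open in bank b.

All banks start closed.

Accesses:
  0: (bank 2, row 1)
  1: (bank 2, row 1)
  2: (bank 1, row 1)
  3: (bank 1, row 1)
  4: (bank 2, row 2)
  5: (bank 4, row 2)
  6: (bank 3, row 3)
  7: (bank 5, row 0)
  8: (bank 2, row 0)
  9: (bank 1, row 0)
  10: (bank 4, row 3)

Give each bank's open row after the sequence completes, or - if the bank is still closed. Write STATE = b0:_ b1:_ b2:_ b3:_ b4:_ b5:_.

#0 (2,1) E
#1 (2,1) H  (was 1)
#2 (1,1) E
#3 (1,1) H  (was 1)
#4 (2,2) C  (was 1)
#5 (4,2) E
#6 (3,3) E
#7 (5,0) E
#8 (2,0) C  (was 2)
#9 (1,0) C  (was 1)
#10 (4,3) C  (was 2)

STATE = b0:- b1:0 b2:0 b3:3 b4:3 b5:0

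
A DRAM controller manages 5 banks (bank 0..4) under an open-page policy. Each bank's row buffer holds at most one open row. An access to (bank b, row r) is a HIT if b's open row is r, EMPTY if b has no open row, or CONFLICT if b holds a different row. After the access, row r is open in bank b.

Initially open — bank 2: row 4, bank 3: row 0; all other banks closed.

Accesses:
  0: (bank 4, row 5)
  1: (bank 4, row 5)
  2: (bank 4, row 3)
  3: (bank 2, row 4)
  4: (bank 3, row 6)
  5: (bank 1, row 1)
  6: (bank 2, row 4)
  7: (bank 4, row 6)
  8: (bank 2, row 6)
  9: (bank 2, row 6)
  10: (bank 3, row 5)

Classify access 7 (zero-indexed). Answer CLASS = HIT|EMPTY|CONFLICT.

#0 (4,5) E
#1 (4,5) H  (was 5)
#2 (4,3) C  (was 5)
#3 (2,4) H  (was 4)
#4 (3,6) C  (was 0)
#5 (1,1) E
#6 (2,4) H  (was 4)
#7 (4,6) C  (was 3)
#8 (2,6) C  (was 4)
#9 (2,6) H  (was 6)
#10 (3,5) C  (was 6)

CLASS = CONFLICT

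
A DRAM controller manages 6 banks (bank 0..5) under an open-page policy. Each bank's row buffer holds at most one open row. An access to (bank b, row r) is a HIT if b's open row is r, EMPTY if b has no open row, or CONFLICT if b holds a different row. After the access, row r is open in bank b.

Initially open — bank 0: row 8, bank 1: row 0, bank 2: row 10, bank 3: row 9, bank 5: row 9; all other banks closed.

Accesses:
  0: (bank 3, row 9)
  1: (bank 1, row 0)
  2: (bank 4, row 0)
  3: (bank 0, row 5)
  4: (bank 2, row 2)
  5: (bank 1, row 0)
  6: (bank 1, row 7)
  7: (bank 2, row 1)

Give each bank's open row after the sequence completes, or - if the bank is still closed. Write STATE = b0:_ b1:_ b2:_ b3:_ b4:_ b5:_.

STATE = b0:5 b1:7 b2:1 b3:9 b4:0 b5:9

#0 (3,9) H  (was 9)
#1 (1,0) H  (was 0)
#2 (4,0) E
#3 (0,5) C  (was 8)
#4 (2,2) C  (was 10)
#5 (1,0) H  (was 0)
#6 (1,7) C  (was 0)
#7 (2,1) C  (was 2)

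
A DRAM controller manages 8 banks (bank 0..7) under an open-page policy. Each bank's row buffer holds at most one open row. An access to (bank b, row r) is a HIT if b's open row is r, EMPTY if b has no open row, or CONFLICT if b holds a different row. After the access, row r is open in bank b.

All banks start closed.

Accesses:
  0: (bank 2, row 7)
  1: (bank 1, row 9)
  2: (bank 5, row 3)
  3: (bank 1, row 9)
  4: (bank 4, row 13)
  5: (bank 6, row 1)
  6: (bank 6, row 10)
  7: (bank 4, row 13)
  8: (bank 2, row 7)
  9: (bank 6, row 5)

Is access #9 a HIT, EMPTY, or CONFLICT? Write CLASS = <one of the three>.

CLASS = CONFLICT

#0 (2,7) E
#1 (1,9) E
#2 (5,3) E
#3 (1,9) H  (was 9)
#4 (4,13) E
#5 (6,1) E
#6 (6,10) C  (was 1)
#7 (4,13) H  (was 13)
#8 (2,7) H  (was 7)
#9 (6,5) C  (was 10)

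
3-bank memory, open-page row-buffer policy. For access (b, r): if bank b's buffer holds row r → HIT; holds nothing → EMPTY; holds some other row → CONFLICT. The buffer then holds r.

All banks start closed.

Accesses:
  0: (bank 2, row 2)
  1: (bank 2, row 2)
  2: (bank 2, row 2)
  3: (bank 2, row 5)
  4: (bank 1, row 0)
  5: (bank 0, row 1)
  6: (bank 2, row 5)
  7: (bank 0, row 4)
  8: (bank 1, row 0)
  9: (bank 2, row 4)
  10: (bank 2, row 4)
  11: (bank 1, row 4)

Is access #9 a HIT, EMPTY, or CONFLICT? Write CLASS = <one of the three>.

CLASS = CONFLICT

0: bank 2 row 2 — prev None → EMPTY
1: bank 2 row 2 — prev 2 → HIT
2: bank 2 row 2 — prev 2 → HIT
3: bank 2 row 5 — prev 2 → CONFLICT
4: bank 1 row 0 — prev None → EMPTY
5: bank 0 row 1 — prev None → EMPTY
6: bank 2 row 5 — prev 5 → HIT
7: bank 0 row 4 — prev 1 → CONFLICT
8: bank 1 row 0 — prev 0 → HIT
9: bank 2 row 4 — prev 5 → CONFLICT
10: bank 2 row 4 — prev 4 → HIT
11: bank 1 row 4 — prev 0 → CONFLICT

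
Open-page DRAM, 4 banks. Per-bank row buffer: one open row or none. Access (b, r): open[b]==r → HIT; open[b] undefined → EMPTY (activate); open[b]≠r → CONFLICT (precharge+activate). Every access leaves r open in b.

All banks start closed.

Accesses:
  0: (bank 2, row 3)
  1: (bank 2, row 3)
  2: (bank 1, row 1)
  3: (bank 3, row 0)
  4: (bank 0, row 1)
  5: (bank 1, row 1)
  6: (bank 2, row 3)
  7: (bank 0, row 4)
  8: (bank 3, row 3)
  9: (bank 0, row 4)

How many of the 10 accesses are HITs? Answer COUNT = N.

COUNT = 4

0: bank 2 row 3 — prev None → EMPTY
1: bank 2 row 3 — prev 3 → HIT
2: bank 1 row 1 — prev None → EMPTY
3: bank 3 row 0 — prev None → EMPTY
4: bank 0 row 1 — prev None → EMPTY
5: bank 1 row 1 — prev 1 → HIT
6: bank 2 row 3 — prev 3 → HIT
7: bank 0 row 4 — prev 1 → CONFLICT
8: bank 3 row 3 — prev 0 → CONFLICT
9: bank 0 row 4 — prev 4 → HIT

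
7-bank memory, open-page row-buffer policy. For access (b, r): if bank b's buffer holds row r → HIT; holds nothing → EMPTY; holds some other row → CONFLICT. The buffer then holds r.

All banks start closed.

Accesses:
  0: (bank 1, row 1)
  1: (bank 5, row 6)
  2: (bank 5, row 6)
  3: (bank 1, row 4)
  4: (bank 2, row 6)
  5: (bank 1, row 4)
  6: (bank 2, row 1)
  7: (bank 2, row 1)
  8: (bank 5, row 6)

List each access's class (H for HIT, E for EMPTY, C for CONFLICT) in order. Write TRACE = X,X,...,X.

TRACE = E,E,H,C,E,H,C,H,H

0: bank 1 row 1 — prev None → EMPTY
1: bank 5 row 6 — prev None → EMPTY
2: bank 5 row 6 — prev 6 → HIT
3: bank 1 row 4 — prev 1 → CONFLICT
4: bank 2 row 6 — prev None → EMPTY
5: bank 1 row 4 — prev 4 → HIT
6: bank 2 row 1 — prev 6 → CONFLICT
7: bank 2 row 1 — prev 1 → HIT
8: bank 5 row 6 — prev 6 → HIT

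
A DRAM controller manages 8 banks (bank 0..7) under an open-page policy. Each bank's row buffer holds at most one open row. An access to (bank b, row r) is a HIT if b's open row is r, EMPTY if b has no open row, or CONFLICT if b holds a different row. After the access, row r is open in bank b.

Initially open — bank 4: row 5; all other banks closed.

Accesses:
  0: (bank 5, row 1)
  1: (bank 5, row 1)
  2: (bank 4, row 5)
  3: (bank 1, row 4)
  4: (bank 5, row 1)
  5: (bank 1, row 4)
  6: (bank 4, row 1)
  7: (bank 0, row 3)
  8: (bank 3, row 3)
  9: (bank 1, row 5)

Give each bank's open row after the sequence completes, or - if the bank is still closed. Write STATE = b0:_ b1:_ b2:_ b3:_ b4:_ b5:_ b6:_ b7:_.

step 0: bank5 None->1 [EMPTY]
step 1: bank5 1->1 [HIT]
step 2: bank4 5->5 [HIT]
step 3: bank1 None->4 [EMPTY]
step 4: bank5 1->1 [HIT]
step 5: bank1 4->4 [HIT]
step 6: bank4 5->1 [CONFLICT]
step 7: bank0 None->3 [EMPTY]
step 8: bank3 None->3 [EMPTY]
step 9: bank1 4->5 [CONFLICT]

STATE = b0:3 b1:5 b2:- b3:3 b4:1 b5:1 b6:- b7:-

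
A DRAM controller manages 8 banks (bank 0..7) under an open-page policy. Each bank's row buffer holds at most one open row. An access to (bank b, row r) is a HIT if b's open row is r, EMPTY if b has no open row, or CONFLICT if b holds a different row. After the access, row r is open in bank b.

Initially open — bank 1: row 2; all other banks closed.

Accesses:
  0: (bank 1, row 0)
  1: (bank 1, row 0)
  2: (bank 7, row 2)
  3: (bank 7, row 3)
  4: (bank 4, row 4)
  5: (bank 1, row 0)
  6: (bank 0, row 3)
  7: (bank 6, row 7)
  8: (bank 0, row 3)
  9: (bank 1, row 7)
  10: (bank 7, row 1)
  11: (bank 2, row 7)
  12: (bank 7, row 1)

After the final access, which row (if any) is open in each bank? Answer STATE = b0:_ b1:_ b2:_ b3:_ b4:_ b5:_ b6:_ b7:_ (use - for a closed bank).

STATE = b0:3 b1:7 b2:7 b3:- b4:4 b5:- b6:7 b7:1

step 0: bank1 2->0 [CONFLICT]
step 1: bank1 0->0 [HIT]
step 2: bank7 None->2 [EMPTY]
step 3: bank7 2->3 [CONFLICT]
step 4: bank4 None->4 [EMPTY]
step 5: bank1 0->0 [HIT]
step 6: bank0 None->3 [EMPTY]
step 7: bank6 None->7 [EMPTY]
step 8: bank0 3->3 [HIT]
step 9: bank1 0->7 [CONFLICT]
step 10: bank7 3->1 [CONFLICT]
step 11: bank2 None->7 [EMPTY]
step 12: bank7 1->1 [HIT]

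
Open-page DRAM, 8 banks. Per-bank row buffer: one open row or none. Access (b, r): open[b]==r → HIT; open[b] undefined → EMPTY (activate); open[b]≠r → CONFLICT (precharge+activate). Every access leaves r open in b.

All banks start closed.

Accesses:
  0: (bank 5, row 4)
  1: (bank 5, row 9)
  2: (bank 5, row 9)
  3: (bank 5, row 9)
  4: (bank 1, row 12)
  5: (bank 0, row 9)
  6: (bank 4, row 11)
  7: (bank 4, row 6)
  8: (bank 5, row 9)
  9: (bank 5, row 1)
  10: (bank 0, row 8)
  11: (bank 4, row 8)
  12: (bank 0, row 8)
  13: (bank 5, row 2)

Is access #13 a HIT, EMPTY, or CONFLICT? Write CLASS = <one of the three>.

CLASS = CONFLICT

#0 (5,4) E
#1 (5,9) C  (was 4)
#2 (5,9) H  (was 9)
#3 (5,9) H  (was 9)
#4 (1,12) E
#5 (0,9) E
#6 (4,11) E
#7 (4,6) C  (was 11)
#8 (5,9) H  (was 9)
#9 (5,1) C  (was 9)
#10 (0,8) C  (was 9)
#11 (4,8) C  (was 6)
#12 (0,8) H  (was 8)
#13 (5,2) C  (was 1)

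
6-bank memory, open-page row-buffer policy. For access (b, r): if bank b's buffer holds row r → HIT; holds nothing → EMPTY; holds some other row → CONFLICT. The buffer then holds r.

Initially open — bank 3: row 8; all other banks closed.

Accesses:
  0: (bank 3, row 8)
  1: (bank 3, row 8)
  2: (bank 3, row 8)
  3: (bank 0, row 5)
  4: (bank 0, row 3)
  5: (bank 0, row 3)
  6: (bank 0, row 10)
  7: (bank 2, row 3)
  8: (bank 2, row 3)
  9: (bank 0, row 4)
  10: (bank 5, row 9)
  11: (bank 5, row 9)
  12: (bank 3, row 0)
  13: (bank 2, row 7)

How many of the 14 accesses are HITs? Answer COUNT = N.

COUNT = 6

  [0] b3 r8: had r8 ⇒ H
  [1] b3 r8: had r8 ⇒ H
  [2] b3 r8: had r8 ⇒ H
  [3] b0 r5: no row ⇒ E
  [4] b0 r3: had r5 ⇒ C
  [5] b0 r3: had r3 ⇒ H
  [6] b0 r10: had r3 ⇒ C
  [7] b2 r3: no row ⇒ E
  [8] b2 r3: had r3 ⇒ H
  [9] b0 r4: had r10 ⇒ C
  [10] b5 r9: no row ⇒ E
  [11] b5 r9: had r9 ⇒ H
  [12] b3 r0: had r8 ⇒ C
  [13] b2 r7: had r3 ⇒ C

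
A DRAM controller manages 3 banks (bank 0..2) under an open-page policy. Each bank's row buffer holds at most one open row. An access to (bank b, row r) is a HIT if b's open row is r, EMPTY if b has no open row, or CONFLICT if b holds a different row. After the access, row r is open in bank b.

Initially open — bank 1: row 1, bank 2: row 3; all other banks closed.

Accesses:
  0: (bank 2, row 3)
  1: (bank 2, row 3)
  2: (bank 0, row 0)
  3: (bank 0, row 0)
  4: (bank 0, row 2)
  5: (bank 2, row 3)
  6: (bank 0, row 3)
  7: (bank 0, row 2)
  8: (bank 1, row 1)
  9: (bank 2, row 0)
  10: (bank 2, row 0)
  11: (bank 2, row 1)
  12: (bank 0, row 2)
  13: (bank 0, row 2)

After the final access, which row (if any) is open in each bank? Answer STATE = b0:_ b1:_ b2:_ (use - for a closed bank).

STATE = b0:2 b1:1 b2:1

step 0: bank2 3->3 [HIT]
step 1: bank2 3->3 [HIT]
step 2: bank0 None->0 [EMPTY]
step 3: bank0 0->0 [HIT]
step 4: bank0 0->2 [CONFLICT]
step 5: bank2 3->3 [HIT]
step 6: bank0 2->3 [CONFLICT]
step 7: bank0 3->2 [CONFLICT]
step 8: bank1 1->1 [HIT]
step 9: bank2 3->0 [CONFLICT]
step 10: bank2 0->0 [HIT]
step 11: bank2 0->1 [CONFLICT]
step 12: bank0 2->2 [HIT]
step 13: bank0 2->2 [HIT]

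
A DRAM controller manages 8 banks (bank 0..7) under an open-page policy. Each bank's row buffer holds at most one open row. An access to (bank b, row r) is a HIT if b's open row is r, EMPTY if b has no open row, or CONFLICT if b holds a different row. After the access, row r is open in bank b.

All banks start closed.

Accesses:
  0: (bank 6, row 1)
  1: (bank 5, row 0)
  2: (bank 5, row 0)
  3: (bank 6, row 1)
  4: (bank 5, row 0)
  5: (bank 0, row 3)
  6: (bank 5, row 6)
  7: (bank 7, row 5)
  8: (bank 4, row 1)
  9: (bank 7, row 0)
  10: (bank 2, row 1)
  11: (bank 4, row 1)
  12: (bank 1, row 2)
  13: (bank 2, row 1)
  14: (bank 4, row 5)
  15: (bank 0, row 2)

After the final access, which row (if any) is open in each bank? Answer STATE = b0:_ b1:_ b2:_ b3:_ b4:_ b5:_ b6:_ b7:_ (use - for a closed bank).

  [0] b6 r1: no row ⇒ E
  [1] b5 r0: no row ⇒ E
  [2] b5 r0: had r0 ⇒ H
  [3] b6 r1: had r1 ⇒ H
  [4] b5 r0: had r0 ⇒ H
  [5] b0 r3: no row ⇒ E
  [6] b5 r6: had r0 ⇒ C
  [7] b7 r5: no row ⇒ E
  [8] b4 r1: no row ⇒ E
  [9] b7 r0: had r5 ⇒ C
  [10] b2 r1: no row ⇒ E
  [11] b4 r1: had r1 ⇒ H
  [12] b1 r2: no row ⇒ E
  [13] b2 r1: had r1 ⇒ H
  [14] b4 r5: had r1 ⇒ C
  [15] b0 r2: had r3 ⇒ C

STATE = b0:2 b1:2 b2:1 b3:- b4:5 b5:6 b6:1 b7:0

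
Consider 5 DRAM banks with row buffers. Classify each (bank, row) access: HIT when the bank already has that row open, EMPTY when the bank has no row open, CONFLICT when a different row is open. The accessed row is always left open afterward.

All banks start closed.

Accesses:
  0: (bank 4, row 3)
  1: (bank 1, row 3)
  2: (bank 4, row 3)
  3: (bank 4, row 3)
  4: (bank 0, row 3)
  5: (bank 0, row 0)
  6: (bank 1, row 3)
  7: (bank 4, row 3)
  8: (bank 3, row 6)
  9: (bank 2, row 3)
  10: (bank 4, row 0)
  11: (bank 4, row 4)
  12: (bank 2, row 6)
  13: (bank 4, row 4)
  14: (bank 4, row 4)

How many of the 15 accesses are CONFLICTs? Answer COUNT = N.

COUNT = 4

#0 (4,3) E
#1 (1,3) E
#2 (4,3) H  (was 3)
#3 (4,3) H  (was 3)
#4 (0,3) E
#5 (0,0) C  (was 3)
#6 (1,3) H  (was 3)
#7 (4,3) H  (was 3)
#8 (3,6) E
#9 (2,3) E
#10 (4,0) C  (was 3)
#11 (4,4) C  (was 0)
#12 (2,6) C  (was 3)
#13 (4,4) H  (was 4)
#14 (4,4) H  (was 4)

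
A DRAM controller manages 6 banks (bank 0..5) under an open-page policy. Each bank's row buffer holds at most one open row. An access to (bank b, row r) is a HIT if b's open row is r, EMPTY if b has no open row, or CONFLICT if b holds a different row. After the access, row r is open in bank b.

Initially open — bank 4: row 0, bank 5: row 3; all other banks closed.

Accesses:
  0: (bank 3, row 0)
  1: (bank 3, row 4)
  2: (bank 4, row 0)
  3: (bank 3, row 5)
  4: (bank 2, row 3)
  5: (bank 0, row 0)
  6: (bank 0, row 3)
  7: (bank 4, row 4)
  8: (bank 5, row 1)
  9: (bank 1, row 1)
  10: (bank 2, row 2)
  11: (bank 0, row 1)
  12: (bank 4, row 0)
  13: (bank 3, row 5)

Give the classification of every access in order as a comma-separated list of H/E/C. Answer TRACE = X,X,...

TRACE = E,C,H,C,E,E,C,C,C,E,C,C,C,H

step 0: bank3 None->0 [EMPTY]
step 1: bank3 0->4 [CONFLICT]
step 2: bank4 0->0 [HIT]
step 3: bank3 4->5 [CONFLICT]
step 4: bank2 None->3 [EMPTY]
step 5: bank0 None->0 [EMPTY]
step 6: bank0 0->3 [CONFLICT]
step 7: bank4 0->4 [CONFLICT]
step 8: bank5 3->1 [CONFLICT]
step 9: bank1 None->1 [EMPTY]
step 10: bank2 3->2 [CONFLICT]
step 11: bank0 3->1 [CONFLICT]
step 12: bank4 4->0 [CONFLICT]
step 13: bank3 5->5 [HIT]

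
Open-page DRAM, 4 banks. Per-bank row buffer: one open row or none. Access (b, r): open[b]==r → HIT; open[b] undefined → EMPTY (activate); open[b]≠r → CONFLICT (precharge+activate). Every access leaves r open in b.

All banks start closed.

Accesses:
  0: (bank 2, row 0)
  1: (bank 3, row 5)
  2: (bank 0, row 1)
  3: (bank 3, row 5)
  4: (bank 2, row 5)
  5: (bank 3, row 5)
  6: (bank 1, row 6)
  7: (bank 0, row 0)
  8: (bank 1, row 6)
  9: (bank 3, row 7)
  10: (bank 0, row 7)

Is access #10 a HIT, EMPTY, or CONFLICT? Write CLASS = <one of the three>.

0: bank 2 row 0 — prev None → EMPTY
1: bank 3 row 5 — prev None → EMPTY
2: bank 0 row 1 — prev None → EMPTY
3: bank 3 row 5 — prev 5 → HIT
4: bank 2 row 5 — prev 0 → CONFLICT
5: bank 3 row 5 — prev 5 → HIT
6: bank 1 row 6 — prev None → EMPTY
7: bank 0 row 0 — prev 1 → CONFLICT
8: bank 1 row 6 — prev 6 → HIT
9: bank 3 row 7 — prev 5 → CONFLICT
10: bank 0 row 7 — prev 0 → CONFLICT

CLASS = CONFLICT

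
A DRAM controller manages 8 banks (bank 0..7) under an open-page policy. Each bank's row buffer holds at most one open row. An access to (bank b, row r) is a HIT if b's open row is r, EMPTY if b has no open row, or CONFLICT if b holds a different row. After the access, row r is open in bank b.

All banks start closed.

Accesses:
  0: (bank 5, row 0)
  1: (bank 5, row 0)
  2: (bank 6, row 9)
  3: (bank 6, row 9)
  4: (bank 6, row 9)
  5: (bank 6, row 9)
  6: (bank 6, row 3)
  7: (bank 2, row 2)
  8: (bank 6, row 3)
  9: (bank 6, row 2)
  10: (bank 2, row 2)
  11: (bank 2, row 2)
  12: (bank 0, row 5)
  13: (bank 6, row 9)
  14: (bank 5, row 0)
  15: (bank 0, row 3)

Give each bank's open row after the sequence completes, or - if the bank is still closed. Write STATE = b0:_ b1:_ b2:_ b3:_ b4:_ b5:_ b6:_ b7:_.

  [0] b5 r0: no row ⇒ E
  [1] b5 r0: had r0 ⇒ H
  [2] b6 r9: no row ⇒ E
  [3] b6 r9: had r9 ⇒ H
  [4] b6 r9: had r9 ⇒ H
  [5] b6 r9: had r9 ⇒ H
  [6] b6 r3: had r9 ⇒ C
  [7] b2 r2: no row ⇒ E
  [8] b6 r3: had r3 ⇒ H
  [9] b6 r2: had r3 ⇒ C
  [10] b2 r2: had r2 ⇒ H
  [11] b2 r2: had r2 ⇒ H
  [12] b0 r5: no row ⇒ E
  [13] b6 r9: had r2 ⇒ C
  [14] b5 r0: had r0 ⇒ H
  [15] b0 r3: had r5 ⇒ C

STATE = b0:3 b1:- b2:2 b3:- b4:- b5:0 b6:9 b7:-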